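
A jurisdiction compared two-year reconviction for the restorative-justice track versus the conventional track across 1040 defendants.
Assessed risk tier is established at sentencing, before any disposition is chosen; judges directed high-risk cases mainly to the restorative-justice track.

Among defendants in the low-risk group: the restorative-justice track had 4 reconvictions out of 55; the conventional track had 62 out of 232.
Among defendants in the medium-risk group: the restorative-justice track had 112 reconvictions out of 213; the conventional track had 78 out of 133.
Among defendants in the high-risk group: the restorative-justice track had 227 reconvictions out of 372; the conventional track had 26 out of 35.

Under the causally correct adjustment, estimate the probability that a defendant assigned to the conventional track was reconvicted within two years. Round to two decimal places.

0.56

Within every assessed risk tier level the restorative-justice track has the lower rate, yet pooled the conventional track does — Simpson's reversal.
Assessed risk tier is set before the disposition has any effect — it is not caused by the disposition — and it independently drives the outcome. That makes it a confounder, so the causal comparison is within assessed risk tier levels.
Standardising the conventional track to the population assessed risk tier mix: 0.276·62/232 + 0.333·78/133 + 0.391·26/35 = 0.560.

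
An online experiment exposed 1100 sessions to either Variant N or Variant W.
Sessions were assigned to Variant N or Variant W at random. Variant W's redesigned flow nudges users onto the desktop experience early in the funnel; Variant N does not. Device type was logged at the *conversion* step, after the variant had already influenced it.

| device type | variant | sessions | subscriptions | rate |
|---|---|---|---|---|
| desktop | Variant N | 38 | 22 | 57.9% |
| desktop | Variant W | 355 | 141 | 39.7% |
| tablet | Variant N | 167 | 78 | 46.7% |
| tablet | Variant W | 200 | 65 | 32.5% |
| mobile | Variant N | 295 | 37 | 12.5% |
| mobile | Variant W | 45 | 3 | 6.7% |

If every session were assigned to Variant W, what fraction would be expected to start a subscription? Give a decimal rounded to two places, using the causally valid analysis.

Within every device type level Variant N has the higher rate, yet pooled Variant W does — Simpson's reversal.
The distribution of device type is itself part of what the variant does — it is an intermediate outcome. Holding it fixed would remove that part of the effect; the total effect is the pooled difference.
So P(outcome | do(Variant W)) is just the pooled rate for Variant W: 209/600 = 0.348.

0.35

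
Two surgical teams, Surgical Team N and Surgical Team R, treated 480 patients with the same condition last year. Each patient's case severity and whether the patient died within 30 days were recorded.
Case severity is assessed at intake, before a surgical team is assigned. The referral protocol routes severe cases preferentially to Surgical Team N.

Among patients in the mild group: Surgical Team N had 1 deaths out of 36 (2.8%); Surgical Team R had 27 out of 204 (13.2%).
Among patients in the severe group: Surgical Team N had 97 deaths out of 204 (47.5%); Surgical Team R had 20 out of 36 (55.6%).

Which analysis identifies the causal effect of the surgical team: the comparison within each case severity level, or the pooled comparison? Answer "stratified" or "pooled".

stratified

Within every case severity level Surgical Team N has the lower rate, yet pooled Surgical Team R does — Simpson's reversal.
Case severity is set before the surgical team has any effect — it is not caused by the surgical team — and it independently drives the outcome. That makes it a confounder, so the causal comparison is within case severity levels.
Within each level — mild: 2.8% vs 13.2%; severe: 47.5% vs 55.6% — Surgical Team N is lower every time.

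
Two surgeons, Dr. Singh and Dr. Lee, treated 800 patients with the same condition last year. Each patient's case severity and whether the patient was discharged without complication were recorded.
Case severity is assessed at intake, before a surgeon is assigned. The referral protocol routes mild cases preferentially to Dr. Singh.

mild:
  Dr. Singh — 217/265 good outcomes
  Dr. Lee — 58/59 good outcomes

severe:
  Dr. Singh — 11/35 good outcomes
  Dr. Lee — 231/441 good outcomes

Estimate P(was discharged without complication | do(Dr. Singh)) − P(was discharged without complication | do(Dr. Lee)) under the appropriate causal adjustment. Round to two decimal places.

-0.19

Case severity is set before the surgeon has any effect — it is not caused by the surgeon — and it independently drives the outcome. That makes it a confounder, so the causal comparison is within case severity levels.
Adjusting over the population distribution of case severity: 0.405·(0.819−0.983) + 0.595·(0.314−0.524) = -0.191.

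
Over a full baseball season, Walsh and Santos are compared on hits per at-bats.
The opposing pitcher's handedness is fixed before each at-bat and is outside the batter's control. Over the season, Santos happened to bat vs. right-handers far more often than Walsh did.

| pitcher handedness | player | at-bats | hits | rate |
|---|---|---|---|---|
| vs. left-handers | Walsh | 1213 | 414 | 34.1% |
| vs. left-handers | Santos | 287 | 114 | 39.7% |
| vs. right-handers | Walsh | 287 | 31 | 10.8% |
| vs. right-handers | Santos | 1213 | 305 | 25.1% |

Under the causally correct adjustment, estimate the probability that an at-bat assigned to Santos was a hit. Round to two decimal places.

Within every pitcher handedness level Santos has the higher rate, yet pooled Walsh does — Simpson's reversal.
Pitcher handedness is set before the player has any effect — it is not caused by the player — and it independently drives the outcome. That makes it a confounder, so the causal comparison is within pitcher handedness levels.
Standardising Santos to the population pitcher handedness mix: 0.500·114/287 + 0.500·305/1213 = 0.324.

0.32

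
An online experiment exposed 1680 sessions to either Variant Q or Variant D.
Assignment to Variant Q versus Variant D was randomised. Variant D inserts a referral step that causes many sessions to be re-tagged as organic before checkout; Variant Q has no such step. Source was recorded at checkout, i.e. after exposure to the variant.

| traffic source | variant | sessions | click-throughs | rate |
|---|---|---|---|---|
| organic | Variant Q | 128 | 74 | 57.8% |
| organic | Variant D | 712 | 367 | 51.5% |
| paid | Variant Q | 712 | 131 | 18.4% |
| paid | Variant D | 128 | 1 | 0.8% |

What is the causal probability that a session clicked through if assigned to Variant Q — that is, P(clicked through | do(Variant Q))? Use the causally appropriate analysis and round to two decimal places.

The stratified and pooled comparisons disagree (Variant Q wins within each traffic source; Variant D wins overall), so the answer turns on the causal role of traffic source.
Traffic source is recorded after the variant and is itself shifted by it — it sits on the causal path from variant to outcome. Conditioning on a mediator would strip out part of the effect we want; the pooled comparison gives the total causal effect.
So P(outcome | do(Variant Q)) is just the pooled rate for Variant Q: 205/840 = 0.244.

0.24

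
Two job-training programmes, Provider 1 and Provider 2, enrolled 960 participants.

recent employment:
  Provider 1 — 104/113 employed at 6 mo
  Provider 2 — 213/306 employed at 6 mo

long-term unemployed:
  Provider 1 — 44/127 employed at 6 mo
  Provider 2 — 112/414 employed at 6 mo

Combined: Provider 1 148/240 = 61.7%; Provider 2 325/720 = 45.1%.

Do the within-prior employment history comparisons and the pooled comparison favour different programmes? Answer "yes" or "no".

no

Within each prior employment history level (recent employment 92.0% vs 69.6%; long-term unemployed 34.6% vs 27.1%), Provider 1 has the higher rate every time. Pooled: 61.7% vs 45.1% — Provider 1 has the higher rate overall. They agree.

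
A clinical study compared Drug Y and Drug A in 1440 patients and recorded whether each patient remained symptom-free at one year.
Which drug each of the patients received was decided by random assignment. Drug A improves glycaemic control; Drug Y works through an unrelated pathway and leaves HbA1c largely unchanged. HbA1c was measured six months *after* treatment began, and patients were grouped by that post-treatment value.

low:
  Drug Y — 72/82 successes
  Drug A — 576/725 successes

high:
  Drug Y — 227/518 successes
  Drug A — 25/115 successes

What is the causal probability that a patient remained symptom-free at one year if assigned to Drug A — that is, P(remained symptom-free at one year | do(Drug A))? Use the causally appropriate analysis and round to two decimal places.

0.72

The stratified and pooled comparisons disagree (Drug Y wins within each HbA1c; Drug A wins overall), so the answer turns on the causal role of HbA1c.
HbA1c is recorded after the drug and is itself shifted by it — it sits on the causal path from drug to outcome. Conditioning on a mediator would strip out part of the effect we want; the pooled comparison gives the total causal effect.
So P(outcome | do(Drug A)) is just the pooled rate for Drug A: 601/840 = 0.715.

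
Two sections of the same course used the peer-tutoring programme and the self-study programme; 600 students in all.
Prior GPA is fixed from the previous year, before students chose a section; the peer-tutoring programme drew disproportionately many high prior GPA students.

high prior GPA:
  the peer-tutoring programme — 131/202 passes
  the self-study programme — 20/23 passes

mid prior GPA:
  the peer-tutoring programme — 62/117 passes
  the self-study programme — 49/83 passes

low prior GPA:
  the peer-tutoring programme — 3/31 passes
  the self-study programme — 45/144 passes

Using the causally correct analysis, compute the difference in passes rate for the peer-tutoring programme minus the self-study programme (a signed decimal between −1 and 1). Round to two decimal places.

-0.17

the self-study programme is higher inside every prior GPA band stratum but the peer-tutoring programme is higher in aggregate. Whether to stratify depends on how prior GPA band relates to the teaching method.
Prior GPA band satisfies the back-door criterion: it is not a descendant of the teaching method, and it blocks the spurious path from teaching method to outcome. Adjusting for it (i.e., using the within-prior GPA band rates) gives the causal effect.
Adjusting over the population distribution of prior GPA band: 0.375·(0.649−0.870) + 0.333·(0.530−0.590) + 0.292·(0.097−0.312) = -0.166.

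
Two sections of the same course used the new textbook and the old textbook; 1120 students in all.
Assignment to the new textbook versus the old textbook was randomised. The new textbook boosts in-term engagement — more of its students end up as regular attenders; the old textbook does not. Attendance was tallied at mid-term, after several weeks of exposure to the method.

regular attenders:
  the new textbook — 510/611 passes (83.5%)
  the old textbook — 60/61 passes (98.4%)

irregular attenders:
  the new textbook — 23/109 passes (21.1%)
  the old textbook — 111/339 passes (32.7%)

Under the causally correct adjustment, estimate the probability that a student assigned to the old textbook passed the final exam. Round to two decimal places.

0.43

Because the teaching method influences mid-term attendance, mid-term attendance is a post-treatment mediator, not a confounder. Stratifying on it would bias the estimate; the causal effect is the crude pooled difference.
So P(outcome | do(the old textbook)) is just the pooled rate for the old textbook: 171/400 = 0.427.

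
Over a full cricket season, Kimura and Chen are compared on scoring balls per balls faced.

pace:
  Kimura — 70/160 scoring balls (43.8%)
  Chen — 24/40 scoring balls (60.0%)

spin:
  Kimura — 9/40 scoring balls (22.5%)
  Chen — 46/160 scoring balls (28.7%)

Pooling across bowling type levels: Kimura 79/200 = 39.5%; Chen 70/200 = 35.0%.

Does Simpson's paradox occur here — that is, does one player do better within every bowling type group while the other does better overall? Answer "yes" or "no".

Within each bowling type level (pace 43.8% vs 60.0%; spin 22.5% vs 28.7%), Chen has the higher rate every time. Pooled: 39.5% vs 35.0% — Kimura has the higher rate overall. The two comparisons disagree.

yes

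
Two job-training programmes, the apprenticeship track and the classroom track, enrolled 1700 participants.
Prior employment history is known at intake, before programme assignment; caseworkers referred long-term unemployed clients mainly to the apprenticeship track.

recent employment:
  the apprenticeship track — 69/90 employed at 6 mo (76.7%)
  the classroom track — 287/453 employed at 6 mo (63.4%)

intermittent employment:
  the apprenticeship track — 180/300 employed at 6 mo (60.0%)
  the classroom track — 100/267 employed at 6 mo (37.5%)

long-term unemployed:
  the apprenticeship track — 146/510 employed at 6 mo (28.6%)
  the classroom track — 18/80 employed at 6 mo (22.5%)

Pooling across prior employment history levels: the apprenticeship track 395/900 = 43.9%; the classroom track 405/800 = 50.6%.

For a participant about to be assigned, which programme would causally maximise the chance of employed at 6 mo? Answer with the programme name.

the apprenticeship track

The imbalance in prior employment history arose from how participants were allocated, not from anything the programme did; and prior employment history independently affects the outcome. The pooled gap is confounded — condition on prior employment history.
Within each level — recent employment: 76.7% vs 63.4%; intermittent employment: 60.0% vs 37.5%; long-term unemployed: 28.6% vs 22.5% — the apprenticeship track is higher every time.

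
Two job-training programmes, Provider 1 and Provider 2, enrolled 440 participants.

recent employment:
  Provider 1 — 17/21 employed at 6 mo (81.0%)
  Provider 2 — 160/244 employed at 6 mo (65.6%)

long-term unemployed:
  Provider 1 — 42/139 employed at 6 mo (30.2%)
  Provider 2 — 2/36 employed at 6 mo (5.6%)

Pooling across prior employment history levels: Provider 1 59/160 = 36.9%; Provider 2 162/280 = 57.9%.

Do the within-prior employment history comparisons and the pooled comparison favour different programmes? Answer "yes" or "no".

yes

Within each prior employment history level (recent employment 81.0% vs 65.6%; long-term unemployed 30.2% vs 5.6%), Provider 1 has the higher rate every time. Pooled: 36.9% vs 57.9% — Provider 2 has the higher rate overall. The two comparisons disagree.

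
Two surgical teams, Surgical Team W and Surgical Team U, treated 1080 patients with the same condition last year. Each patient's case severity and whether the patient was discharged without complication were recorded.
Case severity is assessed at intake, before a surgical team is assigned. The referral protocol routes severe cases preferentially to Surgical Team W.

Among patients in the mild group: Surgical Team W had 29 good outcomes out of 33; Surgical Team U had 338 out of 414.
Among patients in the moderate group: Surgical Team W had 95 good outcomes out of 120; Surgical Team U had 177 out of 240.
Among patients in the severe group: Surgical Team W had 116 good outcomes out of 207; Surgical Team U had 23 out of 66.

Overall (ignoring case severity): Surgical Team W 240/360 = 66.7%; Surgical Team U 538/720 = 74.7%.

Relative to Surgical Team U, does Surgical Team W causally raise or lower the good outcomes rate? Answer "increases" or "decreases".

Nothing the surgical team does changes case severity; the imbalance is an allocation artefact. With case severity also predicting the outcome, the pooled figure is confounded, and the within-stratum comparison is the causal one.
Within each level — mild: 87.9% vs 81.6%; moderate: 79.2% vs 73.8%; severe: 56.0% vs 34.8% — Surgical Team W is higher every time.

increases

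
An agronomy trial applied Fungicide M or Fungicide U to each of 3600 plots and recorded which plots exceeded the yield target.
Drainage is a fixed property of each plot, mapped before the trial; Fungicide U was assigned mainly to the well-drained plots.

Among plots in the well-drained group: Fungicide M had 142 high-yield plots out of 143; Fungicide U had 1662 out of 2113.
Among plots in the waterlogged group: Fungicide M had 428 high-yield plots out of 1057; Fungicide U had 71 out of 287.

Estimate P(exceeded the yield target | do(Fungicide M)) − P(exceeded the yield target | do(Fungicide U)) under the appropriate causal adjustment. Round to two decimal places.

+0.19

The stratified and pooled comparisons disagree (Fungicide M wins within each field drainage; Fungicide U wins overall), so the answer turns on the causal role of field drainage.
Here field drainage is a common cause — it drives both which fungicide a case falls under and the outcome. The crude comparison mixes populations; the stratum-specific rates are the causally relevant ones.
Adjusting over the population distribution of field drainage: 0.627·(0.993−0.787) + 0.373·(0.405−0.247) = +0.188.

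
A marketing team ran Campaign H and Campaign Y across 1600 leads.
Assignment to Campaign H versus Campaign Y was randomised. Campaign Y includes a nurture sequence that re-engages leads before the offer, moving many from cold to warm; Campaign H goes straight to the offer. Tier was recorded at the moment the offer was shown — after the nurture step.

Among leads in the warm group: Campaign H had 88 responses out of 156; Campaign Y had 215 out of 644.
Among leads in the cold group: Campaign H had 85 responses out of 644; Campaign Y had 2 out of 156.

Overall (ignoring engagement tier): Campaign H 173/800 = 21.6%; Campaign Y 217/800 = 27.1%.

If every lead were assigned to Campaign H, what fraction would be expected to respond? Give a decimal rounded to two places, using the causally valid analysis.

0.22

The stratified and pooled comparisons disagree (Campaign H wins within each engagement tier; Campaign Y wins overall), so the answer turns on the causal role of engagement tier.
Because the campaign influences engagement tier, engagement tier is a post-treatment mediator, not a confounder. Stratifying on it would bias the estimate; the causal effect is the crude pooled difference.
So P(outcome | do(Campaign H)) is just the pooled rate for Campaign H: 173/800 = 0.216.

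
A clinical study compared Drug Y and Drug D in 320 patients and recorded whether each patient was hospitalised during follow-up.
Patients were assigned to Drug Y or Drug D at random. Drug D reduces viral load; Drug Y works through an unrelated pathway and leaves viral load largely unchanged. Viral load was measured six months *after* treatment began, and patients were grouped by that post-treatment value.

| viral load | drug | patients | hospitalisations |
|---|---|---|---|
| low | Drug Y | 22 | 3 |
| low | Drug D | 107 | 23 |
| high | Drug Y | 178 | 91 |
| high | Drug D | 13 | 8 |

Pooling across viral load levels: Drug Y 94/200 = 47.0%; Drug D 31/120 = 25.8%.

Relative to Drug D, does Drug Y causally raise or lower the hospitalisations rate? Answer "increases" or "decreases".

increases

Drug Y is lower inside every viral load stratum but Drug D is lower in aggregate. Whether to stratify depends on how viral load relates to the drug.
The distribution of viral load is itself part of what the drug does — it is an intermediate outcome. Holding it fixed would remove that part of the effect; the total effect is the pooled difference.
Pooled: Drug Y 47.0% vs Drug D 25.8%; Drug D is lower overall.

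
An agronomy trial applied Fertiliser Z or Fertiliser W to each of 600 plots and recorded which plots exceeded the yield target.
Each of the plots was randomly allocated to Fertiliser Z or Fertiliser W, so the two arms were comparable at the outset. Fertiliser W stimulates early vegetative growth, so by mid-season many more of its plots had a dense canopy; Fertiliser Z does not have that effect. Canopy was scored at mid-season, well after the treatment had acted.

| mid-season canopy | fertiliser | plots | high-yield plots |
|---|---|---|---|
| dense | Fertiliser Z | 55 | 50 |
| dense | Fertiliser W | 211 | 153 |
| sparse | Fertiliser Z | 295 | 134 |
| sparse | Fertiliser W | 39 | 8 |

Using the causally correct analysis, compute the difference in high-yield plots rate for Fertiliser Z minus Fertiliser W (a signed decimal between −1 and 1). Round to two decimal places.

-0.12

Mid-season canopy is recorded after the fertiliser and is itself shifted by it — it sits on the causal path from fertiliser to outcome. Conditioning on a mediator would strip out part of the effect we want; the pooled comparison gives the total causal effect.
The causal difference is the pooled difference: 0.526 − 0.644 = -0.118.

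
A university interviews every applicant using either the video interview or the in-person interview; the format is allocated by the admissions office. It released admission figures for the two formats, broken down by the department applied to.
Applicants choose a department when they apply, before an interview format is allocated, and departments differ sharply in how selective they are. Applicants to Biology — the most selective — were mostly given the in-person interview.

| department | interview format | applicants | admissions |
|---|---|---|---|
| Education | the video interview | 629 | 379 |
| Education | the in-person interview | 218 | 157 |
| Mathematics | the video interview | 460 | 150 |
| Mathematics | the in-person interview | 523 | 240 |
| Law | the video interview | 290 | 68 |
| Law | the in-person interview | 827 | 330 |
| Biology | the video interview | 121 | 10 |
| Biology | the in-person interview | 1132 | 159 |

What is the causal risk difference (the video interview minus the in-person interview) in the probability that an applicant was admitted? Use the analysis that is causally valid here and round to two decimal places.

-0.12

Department is set before the interview format has any effect — it is not caused by the interview format — and it independently drives the outcome. That makes it a confounder, so the causal comparison is within department levels.
Adjusting over the population distribution of department: 0.202·(0.603−0.720) + 0.234·(0.326−0.459) + 0.266·(0.234−0.399) + 0.298·(0.083−0.140) = -0.116.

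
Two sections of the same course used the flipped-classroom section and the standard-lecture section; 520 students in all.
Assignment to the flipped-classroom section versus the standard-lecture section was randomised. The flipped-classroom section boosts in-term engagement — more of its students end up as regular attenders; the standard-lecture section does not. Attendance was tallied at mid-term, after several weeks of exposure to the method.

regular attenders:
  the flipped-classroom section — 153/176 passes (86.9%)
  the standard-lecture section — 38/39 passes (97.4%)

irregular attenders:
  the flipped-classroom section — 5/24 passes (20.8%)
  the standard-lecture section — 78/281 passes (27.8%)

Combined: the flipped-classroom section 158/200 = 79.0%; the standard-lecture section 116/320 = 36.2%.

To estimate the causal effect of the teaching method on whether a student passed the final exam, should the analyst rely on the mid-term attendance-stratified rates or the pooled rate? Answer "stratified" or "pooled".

pooled

Mid-term attendance is recorded after the teaching method and is itself shifted by it — it sits on the causal path from teaching method to outcome. Conditioning on a mediator would strip out part of the effect we want; the pooled comparison gives the total causal effect.
Pooled: the flipped-classroom section 79.0% vs the standard-lecture section 36.2%; the flipped-classroom section is higher overall.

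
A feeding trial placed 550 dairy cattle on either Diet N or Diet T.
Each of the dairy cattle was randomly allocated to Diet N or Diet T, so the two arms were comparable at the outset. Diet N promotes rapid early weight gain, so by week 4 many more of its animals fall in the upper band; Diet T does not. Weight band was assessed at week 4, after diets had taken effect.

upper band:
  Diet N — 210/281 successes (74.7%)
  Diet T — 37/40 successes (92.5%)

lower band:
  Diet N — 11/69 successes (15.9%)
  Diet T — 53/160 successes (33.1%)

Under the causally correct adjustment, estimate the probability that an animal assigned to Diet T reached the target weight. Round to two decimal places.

Week-4 weight band here is a post-treatment variable shaped by the diet; conditioning on it would introduce bias rather than remove it. The overall comparison is the causal one.
So P(outcome | do(Diet T)) is just the pooled rate for Diet T: 90/200 = 0.450.

0.45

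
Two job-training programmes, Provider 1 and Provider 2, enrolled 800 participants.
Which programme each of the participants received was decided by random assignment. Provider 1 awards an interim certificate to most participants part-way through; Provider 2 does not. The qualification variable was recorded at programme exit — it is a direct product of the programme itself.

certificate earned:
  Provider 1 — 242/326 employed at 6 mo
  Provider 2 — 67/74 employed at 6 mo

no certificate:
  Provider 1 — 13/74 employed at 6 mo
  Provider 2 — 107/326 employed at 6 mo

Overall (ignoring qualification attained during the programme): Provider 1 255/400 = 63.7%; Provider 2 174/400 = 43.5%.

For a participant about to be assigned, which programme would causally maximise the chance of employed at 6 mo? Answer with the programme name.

Provider 1

Provider 2 is higher inside every qualification attained during the programme stratum but Provider 1 is higher in aggregate. Whether to stratify depends on how qualification attained during the programme relates to the programme.
Because the programme influences qualification attained during the programme, qualification attained during the programme is a post-treatment mediator, not a confounder. Stratifying on it would bias the estimate; the causal effect is the crude pooled difference.
Pooled: Provider 1 63.7% vs Provider 2 43.5%; Provider 1 is higher overall.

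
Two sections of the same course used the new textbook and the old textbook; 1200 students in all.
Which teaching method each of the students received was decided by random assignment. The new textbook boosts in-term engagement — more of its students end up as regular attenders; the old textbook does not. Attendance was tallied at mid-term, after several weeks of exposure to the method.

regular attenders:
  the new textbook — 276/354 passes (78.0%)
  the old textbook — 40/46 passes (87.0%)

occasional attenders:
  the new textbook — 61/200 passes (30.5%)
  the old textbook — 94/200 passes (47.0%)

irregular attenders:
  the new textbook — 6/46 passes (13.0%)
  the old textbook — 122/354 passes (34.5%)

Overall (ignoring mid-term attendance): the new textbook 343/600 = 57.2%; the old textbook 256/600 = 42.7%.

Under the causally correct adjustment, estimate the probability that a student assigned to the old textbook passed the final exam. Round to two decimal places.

Stratifying would compare teaching methods among students the teaching methods themselves sorted into mid-term attendance groups — a form of selection on an intermediate. The unconditioned pooled rates give the total causal effect.
So P(outcome | do(the old textbook)) is just the pooled rate for the old textbook: 256/600 = 0.427.

0.43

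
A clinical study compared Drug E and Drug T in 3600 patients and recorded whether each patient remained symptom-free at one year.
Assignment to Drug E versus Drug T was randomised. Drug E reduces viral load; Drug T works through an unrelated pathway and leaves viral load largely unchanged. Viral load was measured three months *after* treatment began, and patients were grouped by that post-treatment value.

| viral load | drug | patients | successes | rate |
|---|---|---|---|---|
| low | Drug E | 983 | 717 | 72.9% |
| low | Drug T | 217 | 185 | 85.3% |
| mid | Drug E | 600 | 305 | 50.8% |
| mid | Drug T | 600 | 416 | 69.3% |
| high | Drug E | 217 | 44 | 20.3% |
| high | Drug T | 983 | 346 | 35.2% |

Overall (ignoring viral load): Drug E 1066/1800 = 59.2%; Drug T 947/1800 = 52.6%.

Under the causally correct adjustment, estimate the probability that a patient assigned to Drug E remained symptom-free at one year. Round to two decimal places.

0.59

The stratified and pooled comparisons disagree (Drug T wins within each viral load; Drug E wins overall), so the answer turns on the causal role of viral load.
Viral load here is a post-treatment variable shaped by the drug; conditioning on it would introduce bias rather than remove it. The overall comparison is the causal one.
So P(outcome | do(Drug E)) is just the pooled rate for Drug E: 1066/1800 = 0.592.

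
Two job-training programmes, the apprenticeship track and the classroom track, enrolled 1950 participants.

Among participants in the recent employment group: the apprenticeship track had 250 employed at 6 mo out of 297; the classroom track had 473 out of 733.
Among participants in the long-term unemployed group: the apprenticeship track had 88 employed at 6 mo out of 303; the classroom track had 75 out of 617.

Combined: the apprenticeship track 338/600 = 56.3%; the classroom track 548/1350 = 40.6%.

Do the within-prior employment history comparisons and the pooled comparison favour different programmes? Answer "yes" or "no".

Within each prior employment history level (recent employment 84.2% vs 64.5%; long-term unemployed 29.0% vs 12.2%), the apprenticeship track has the higher rate every time. Pooled: 56.3% vs 40.6% — the apprenticeship track has the higher rate overall. They agree.

no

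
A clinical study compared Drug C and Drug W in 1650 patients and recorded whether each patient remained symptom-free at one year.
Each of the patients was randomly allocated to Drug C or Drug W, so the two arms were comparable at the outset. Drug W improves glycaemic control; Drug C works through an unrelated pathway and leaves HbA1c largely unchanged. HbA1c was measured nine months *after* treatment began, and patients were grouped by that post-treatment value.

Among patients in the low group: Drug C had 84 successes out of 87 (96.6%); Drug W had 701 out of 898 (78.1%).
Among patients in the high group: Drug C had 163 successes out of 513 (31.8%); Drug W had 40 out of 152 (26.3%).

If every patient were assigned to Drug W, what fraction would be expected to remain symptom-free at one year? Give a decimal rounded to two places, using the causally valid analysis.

HbA1c is downstream of the drug. One should not condition on a consequence of treatment, so the overall rates are the right comparison.
So P(outcome | do(Drug W)) is just the pooled rate for Drug W: 741/1050 = 0.706.

0.71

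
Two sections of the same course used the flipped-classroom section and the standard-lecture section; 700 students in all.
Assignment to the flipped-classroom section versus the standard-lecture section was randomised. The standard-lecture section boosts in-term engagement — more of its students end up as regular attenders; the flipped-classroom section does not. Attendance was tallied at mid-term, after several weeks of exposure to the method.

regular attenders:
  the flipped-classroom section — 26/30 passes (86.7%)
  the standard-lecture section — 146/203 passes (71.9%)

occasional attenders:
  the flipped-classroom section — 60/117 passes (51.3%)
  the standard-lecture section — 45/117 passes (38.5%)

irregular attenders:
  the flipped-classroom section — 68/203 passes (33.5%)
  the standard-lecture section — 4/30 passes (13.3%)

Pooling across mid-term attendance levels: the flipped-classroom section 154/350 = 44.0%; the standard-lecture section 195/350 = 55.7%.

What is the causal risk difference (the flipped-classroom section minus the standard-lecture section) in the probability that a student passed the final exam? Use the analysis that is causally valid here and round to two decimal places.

The stratified and pooled comparisons disagree (the flipped-classroom section wins within each mid-term attendance; the standard-lecture section wins overall), so the answer turns on the causal role of mid-term attendance.
The distribution of mid-term attendance is itself part of what the teaching method does — it is an intermediate outcome. Holding it fixed would remove that part of the effect; the total effect is the pooled difference.
The causal difference is the pooled difference: 0.440 − 0.557 = -0.117.

-0.12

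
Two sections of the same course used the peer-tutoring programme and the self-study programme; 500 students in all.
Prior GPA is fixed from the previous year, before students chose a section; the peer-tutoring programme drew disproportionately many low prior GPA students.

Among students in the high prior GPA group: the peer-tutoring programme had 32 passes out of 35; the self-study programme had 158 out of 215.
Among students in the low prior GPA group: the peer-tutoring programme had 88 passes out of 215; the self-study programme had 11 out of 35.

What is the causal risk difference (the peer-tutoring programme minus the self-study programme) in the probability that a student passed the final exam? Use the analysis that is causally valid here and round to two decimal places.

+0.14

Since prior GPA band is a pre-existing factor (not a product of the teaching method) and it affects the outcome on its own, it is a confounder. The stratified rates, not the pooled rate, identify the causal effect.
Adjusting over the population distribution of prior GPA band: 0.500·(0.914−0.735) + 0.500·(0.409−0.314) = +0.137.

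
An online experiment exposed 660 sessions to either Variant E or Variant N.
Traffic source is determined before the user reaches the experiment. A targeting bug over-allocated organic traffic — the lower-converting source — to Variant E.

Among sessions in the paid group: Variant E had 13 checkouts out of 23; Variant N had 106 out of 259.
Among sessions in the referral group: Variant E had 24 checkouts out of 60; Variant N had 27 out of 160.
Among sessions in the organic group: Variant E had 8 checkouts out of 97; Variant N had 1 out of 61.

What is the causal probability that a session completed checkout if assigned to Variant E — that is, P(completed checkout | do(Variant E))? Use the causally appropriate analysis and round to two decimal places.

The traffic source-specific comparison favours Variant E throughout, but the pooled figures favour Variant N. The question is whether to condition on traffic source.
Traffic source differs across variants for reasons unrelated to any effect of the variant itself, and it separately predicts the outcome — a classic confounder. We must compare within traffic source levels.
Standardising Variant E to the population traffic source mix: 0.427·13/23 + 0.333·24/60 + 0.239·8/97 = 0.395.

0.39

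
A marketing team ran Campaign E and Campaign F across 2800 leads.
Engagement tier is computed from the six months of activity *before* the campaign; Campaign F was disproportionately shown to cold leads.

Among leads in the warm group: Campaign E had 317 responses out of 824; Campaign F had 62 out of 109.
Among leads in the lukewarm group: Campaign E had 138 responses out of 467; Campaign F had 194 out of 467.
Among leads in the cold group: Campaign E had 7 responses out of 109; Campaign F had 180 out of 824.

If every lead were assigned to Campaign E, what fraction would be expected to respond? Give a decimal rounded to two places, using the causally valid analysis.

0.25

Nothing the campaign does changes engagement tier; the imbalance is an allocation artefact. With engagement tier also predicting the outcome, the pooled figure is confounded, and the within-stratum comparison is the causal one.
Standardising Campaign E to the population engagement tier mix: 0.333·317/824 + 0.334·138/467 + 0.333·7/109 = 0.248.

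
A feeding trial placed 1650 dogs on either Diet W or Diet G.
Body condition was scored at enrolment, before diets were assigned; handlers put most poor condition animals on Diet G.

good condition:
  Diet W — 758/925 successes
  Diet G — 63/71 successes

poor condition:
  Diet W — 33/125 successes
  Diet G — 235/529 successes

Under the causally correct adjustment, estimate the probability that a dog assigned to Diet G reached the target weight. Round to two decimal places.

Starting body condition satisfies the back-door criterion: it is not a descendant of the diet, and it blocks the spurious path from diet to outcome. Adjusting for it (i.e., using the within-starting body condition rates) gives the causal effect.
Standardising Diet G to the population starting body condition mix: 0.604·63/71 + 0.396·235/529 = 0.712.

0.71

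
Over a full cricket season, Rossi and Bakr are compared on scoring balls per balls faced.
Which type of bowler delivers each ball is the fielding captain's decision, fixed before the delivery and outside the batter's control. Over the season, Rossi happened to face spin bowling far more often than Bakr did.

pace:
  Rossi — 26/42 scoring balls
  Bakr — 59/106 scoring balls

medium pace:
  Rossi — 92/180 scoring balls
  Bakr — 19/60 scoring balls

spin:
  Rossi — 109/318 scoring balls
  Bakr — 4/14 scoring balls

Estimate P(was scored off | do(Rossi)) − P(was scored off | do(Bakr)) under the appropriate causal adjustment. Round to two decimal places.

Rossi is higher inside every bowling type stratum but Bakr is higher in aggregate. Whether to stratify depends on how bowling type relates to the player.
Bowling type differs across players for reasons unrelated to any effect of the player itself, and it separately predicts the outcome — a classic confounder. We must compare within bowling type levels.
Adjusting over the population distribution of bowling type: 0.206·(0.619−0.557) + 0.333·(0.511−0.317) + 0.461·(0.343−0.286) = +0.104.

+0.10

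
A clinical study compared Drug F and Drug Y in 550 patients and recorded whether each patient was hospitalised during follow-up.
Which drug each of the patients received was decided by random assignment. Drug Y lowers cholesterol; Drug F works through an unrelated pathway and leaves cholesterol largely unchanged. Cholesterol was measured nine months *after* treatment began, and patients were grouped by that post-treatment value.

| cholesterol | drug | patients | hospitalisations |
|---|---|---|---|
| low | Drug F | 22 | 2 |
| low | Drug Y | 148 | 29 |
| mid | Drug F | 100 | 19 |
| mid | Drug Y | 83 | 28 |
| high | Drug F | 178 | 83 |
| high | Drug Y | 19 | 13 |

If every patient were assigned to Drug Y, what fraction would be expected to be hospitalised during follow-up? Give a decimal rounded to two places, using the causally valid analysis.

0.28

Stratifying would compare drugs among patients the drugs themselves sorted into cholesterol groups — a form of selection on an intermediate. The unconditioned pooled rates give the total causal effect.
So P(outcome | do(Drug Y)) is just the pooled rate for Drug Y: 70/250 = 0.280.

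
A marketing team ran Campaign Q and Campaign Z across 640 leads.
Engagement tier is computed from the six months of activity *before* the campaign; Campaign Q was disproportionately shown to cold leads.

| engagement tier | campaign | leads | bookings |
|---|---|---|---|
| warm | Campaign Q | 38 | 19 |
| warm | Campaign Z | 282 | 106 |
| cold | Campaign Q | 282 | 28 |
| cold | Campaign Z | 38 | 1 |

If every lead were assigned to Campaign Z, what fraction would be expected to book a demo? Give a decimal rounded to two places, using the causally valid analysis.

0.20

The engagement tier-specific comparison favours Campaign Q throughout, but the pooled figures favour Campaign Z. The question is whether to condition on engagement tier.
The imbalance in engagement tier arose from how leads were allocated, not from anything the campaign did; and engagement tier independently affects the outcome. The pooled gap is confounded — condition on engagement tier.
Standardising Campaign Z to the population engagement tier mix: 0.500·106/282 + 0.500·1/38 = 0.201.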